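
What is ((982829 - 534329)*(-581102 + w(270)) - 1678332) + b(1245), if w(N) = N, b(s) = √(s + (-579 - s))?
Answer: -260504830332 + I*√579 ≈ -2.605e+11 + 24.062*I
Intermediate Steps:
b(s) = I*√579 (b(s) = √(-579) = I*√579)
((982829 - 534329)*(-581102 + w(270)) - 1678332) + b(1245) = ((982829 - 534329)*(-581102 + 270) - 1678332) + I*√579 = (448500*(-580832) - 1678332) + I*√579 = (-260503152000 - 1678332) + I*√579 = -260504830332 + I*√579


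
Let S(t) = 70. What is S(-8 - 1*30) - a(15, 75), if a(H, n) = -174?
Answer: 244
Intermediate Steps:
S(-8 - 1*30) - a(15, 75) = 70 - 1*(-174) = 70 + 174 = 244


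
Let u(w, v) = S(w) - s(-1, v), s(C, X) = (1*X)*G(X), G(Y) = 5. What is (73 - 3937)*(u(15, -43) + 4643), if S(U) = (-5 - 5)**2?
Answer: -19157712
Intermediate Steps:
S(U) = 100 (S(U) = (-10)**2 = 100)
s(C, X) = 5*X (s(C, X) = (1*X)*5 = X*5 = 5*X)
u(w, v) = 100 - 5*v
(73 - 3937)*(u(15, -43) + 4643) = (73 - 3937)*((100 - 5*(-43)) + 4643) = -3864*((100 + 215) + 4643) = -3864*(315 + 4643) = -3864*4958 = -19157712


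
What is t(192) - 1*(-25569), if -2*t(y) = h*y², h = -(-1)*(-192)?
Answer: 3564513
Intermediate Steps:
h = -192 (h = -1*192 = -192)
t(y) = 96*y² (t(y) = -(-96)*y² = 96*y²)
t(192) - 1*(-25569) = 96*192² - 1*(-25569) = 96*36864 + 25569 = 3538944 + 25569 = 3564513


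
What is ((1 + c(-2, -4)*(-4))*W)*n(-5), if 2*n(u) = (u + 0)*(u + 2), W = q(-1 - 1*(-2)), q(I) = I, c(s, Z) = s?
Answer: 135/2 ≈ 67.500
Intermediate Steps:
W = 1 (W = -1 - 1*(-2) = -1 + 2 = 1)
n(u) = u*(2 + u)/2 (n(u) = ((u + 0)*(u + 2))/2 = (u*(2 + u))/2 = u*(2 + u)/2)
((1 + c(-2, -4)*(-4))*W)*n(-5) = ((1 - 2*(-4))*1)*((½)*(-5)*(2 - 5)) = ((1 + 8)*1)*((½)*(-5)*(-3)) = (9*1)*(15/2) = 9*(15/2) = 135/2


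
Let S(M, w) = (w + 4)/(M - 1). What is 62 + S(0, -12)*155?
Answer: 1302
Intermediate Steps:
S(M, w) = (4 + w)/(-1 + M)
62 + S(0, -12)*155 = 62 + ((4 - 12)/(-1 + 0))*155 = 62 + (-8/(-1))*155 = 62 - 1*(-8)*155 = 62 + 8*155 = 62 + 1240 = 1302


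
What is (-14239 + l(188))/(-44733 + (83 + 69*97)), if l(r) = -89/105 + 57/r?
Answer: 281088607/749271180 ≈ 0.37515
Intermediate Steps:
l(r) = -89/105 + 57/r (l(r) = -89*1/105 + 57/r = -89/105 + 57/r)
(-14239 + l(188))/(-44733 + (83 + 69*97)) = (-14239 + (-89/105 + 57/188))/(-44733 + (83 + 69*97)) = (-14239 + (-89/105 + 57*(1/188)))/(-44733 + (83 + 6693)) = (-14239 + (-89/105 + 57/188))/(-44733 + 6776) = (-14239 - 10747/19740)/(-37957) = -281088607/19740*(-1/37957) = 281088607/749271180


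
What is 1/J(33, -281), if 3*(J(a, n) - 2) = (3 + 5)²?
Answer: 3/70 ≈ 0.042857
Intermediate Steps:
J(a, n) = 70/3 (J(a, n) = 2 + (3 + 5)²/3 = 2 + (⅓)*8² = 2 + (⅓)*64 = 2 + 64/3 = 70/3)
1/J(33, -281) = 1/(70/3) = 3/70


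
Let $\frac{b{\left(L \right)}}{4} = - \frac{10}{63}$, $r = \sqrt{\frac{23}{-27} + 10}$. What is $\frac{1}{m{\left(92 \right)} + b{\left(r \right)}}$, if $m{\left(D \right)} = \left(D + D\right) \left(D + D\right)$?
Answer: $\frac{63}{2132888} \approx 2.9537 \cdot 10^{-5}$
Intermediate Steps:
$m{\left(D \right)} = 4 D^{2}$ ($m{\left(D \right)} = 2 D 2 D = 4 D^{2}$)
$r = \frac{\sqrt{741}}{9}$ ($r = \sqrt{23 \left(- \frac{1}{27}\right) + 10} = \sqrt{- \frac{23}{27} + 10} = \sqrt{\frac{247}{27}} = \frac{\sqrt{741}}{9} \approx 3.0246$)
$b{\left(L \right)} = - \frac{40}{63}$ ($b{\left(L \right)} = 4 \left(- \frac{10}{63}\right) = - \frac{40}{63}$)
$\frac{1}{m{\left(92 \right)} + b{\left(r \right)}} = \frac{1}{4 \cdot 92^{2} - \frac{40}{63}} = \frac{1}{4 \cdot 8464 - \frac{40}{63}} = \frac{1}{33856 - \frac{40}{63}} = \frac{1}{\frac{2132888}{63}} = \frac{63}{2132888}$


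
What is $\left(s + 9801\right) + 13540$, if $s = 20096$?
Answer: $43437$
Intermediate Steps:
$\left(s + 9801\right) + 13540 = \left(20096 + 9801\right) + 13540 = 29897 + 13540 = 43437$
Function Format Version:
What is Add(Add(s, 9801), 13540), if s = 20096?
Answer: 43437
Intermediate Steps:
Add(Add(s, 9801), 13540) = Add(Add(20096, 9801), 13540) = Add(29897, 13540) = 43437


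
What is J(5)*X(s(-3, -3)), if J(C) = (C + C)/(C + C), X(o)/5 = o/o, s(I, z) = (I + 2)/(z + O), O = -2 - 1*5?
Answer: 5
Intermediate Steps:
O = -7 (O = -2 - 5 = -7)
s(I, z) = (2 + I)/(-7 + z) (s(I, z) = (I + 2)/(z - 7) = (2 + I)/(-7 + z))
X(o) = 5 (X(o) = 5*(o/o) = 5*1 = 5)
J(C) = 1 (J(C) = (2*C)/((2*C)) = (2*C)*(1/(2*C)) = 1)
J(5)*X(s(-3, -3)) = 1*5 = 5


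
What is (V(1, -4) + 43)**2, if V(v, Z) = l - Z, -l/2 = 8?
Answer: 961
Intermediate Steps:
l = -16 (l = -2*8 = -16)
V(v, Z) = -16 - Z
(V(1, -4) + 43)**2 = ((-16 - 1*(-4)) + 43)**2 = ((-16 + 4) + 43)**2 = (-12 + 43)**2 = 31**2 = 961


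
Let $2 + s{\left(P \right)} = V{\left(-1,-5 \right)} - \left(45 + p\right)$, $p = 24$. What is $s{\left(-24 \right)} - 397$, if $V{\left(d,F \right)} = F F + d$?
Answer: $-444$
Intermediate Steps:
$V{\left(d,F \right)} = d + F^{2}$ ($V{\left(d,F \right)} = F^{2} + d = d + F^{2}$)
$s{\left(P \right)} = -47$ ($s{\left(P \right)} = -2 - \left(70 - 25\right) = -2 + \left(\left(-1 + 25\right) - 69\right) = -2 + \left(24 - 69\right) = -2 - 45 = -47$)
$s{\left(-24 \right)} - 397 = -47 - 397 = -444$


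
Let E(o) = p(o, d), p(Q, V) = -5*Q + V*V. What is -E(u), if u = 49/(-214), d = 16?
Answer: -55029/214 ≈ -257.15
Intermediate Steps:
u = -49/214 (u = 49*(-1/214) = -49/214 ≈ -0.22897)
p(Q, V) = V² - 5*Q (p(Q, V) = -5*Q + V² = V² - 5*Q)
E(o) = 256 - 5*o (E(o) = 16² - 5*o = 256 - 5*o)
-E(u) = -(256 - 5*(-49/214)) = -(256 + 245/214) = -1*55029/214 = -55029/214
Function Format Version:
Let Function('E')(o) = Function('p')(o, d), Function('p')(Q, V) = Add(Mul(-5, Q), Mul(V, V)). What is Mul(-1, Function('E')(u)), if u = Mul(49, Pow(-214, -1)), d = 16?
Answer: Rational(-55029, 214) ≈ -257.15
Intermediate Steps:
u = Rational(-49, 214) (u = Mul(49, Rational(-1, 214)) = Rational(-49, 214) ≈ -0.22897)
Function('p')(Q, V) = Add(Pow(V, 2), Mul(-5, Q)) (Function('p')(Q, V) = Add(Mul(-5, Q), Pow(V, 2)) = Add(Pow(V, 2), Mul(-5, Q)))
Function('E')(o) = Add(256, Mul(-5, o)) (Function('E')(o) = Add(Pow(16, 2), Mul(-5, o)) = Add(256, Mul(-5, o)))
Mul(-1, Function('E')(u)) = Mul(-1, Add(256, Mul(-5, Rational(-49, 214)))) = Mul(-1, Add(256, Rational(245, 214))) = Mul(-1, Rational(55029, 214)) = Rational(-55029, 214)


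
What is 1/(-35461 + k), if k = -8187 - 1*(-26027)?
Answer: -1/17621 ≈ -5.6750e-5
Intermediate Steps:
k = 17840 (k = -8187 + 26027 = 17840)
1/(-35461 + k) = 1/(-35461 + 17840) = 1/(-17621) = -1/17621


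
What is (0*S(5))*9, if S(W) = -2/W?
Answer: 0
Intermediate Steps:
(0*S(5))*9 = (0*(-2/5))*9 = 0*9 = 0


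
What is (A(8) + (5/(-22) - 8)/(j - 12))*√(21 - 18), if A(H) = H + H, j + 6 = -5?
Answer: 8277*√3/506 ≈ 28.332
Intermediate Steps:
j = -11 (j = -6 - 5 = -11)
A(H) = 2*H
(A(8) + (5/(-22) - 8)/(j - 12))*√(21 - 18) = (2*8 + (5/(-22) - 8)/(-11 - 12))*√(21 - 18) = (16 + (5*(-1/22) - 8)/(-23))*√3 = (16 + (-5/22 - 8)*(-1/23))*√3 = (16 - 181/22*(-1/23))*√3 = (16 + 181/506)*√3 = 8277*√3/506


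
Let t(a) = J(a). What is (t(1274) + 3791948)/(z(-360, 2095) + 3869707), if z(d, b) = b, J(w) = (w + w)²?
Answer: 467466/175991 ≈ 2.6562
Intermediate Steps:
J(w) = 4*w² (J(w) = (2*w)² = 4*w²)
t(a) = 4*a²
(t(1274) + 3791948)/(z(-360, 2095) + 3869707) = (4*1274² + 3791948)/(2095 + 3869707) = (4*1623076 + 3791948)/3871802 = (6492304 + 3791948)*(1/3871802) = 10284252*(1/3871802) = 467466/175991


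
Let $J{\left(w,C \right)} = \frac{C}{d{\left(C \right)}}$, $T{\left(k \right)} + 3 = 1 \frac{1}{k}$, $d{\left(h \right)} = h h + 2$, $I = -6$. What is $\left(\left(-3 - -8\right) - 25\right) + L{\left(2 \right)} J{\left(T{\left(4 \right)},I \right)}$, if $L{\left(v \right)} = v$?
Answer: $- \frac{386}{19} \approx -20.316$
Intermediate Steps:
$d{\left(h \right)} = 2 + h^{2}$ ($d{\left(h \right)} = h^{2} + 2 = 2 + h^{2}$)
$T{\left(k \right)} = -3 + \frac{1}{k}$ ($T{\left(k \right)} = -3 + 1 \frac{1}{k} = -3 + \frac{1}{k}$)
$J{\left(w,C \right)} = \frac{C}{2 + C^{2}}$
$\left(\left(-3 - -8\right) - 25\right) + L{\left(2 \right)} J{\left(T{\left(4 \right)},I \right)} = \left(\left(-3 - -8\right) - 25\right) + 2 \left(- \frac{6}{2 + \left(-6\right)^{2}}\right) = \left(\left(-3 + 8\right) - 25\right) + 2 \left(- \frac{6}{2 + 36}\right) = \left(5 - 25\right) + 2 \left(- \frac{6}{38}\right) = -20 + 2 \left(\left(-6\right) \frac{1}{38}\right) = -20 + 2 \left(- \frac{3}{19}\right) = -20 - \frac{6}{19} = - \frac{386}{19}$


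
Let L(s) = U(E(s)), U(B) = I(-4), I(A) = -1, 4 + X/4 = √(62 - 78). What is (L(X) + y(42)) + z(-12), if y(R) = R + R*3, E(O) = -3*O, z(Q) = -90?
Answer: 77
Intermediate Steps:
X = -16 + 16*I (X = -16 + 4*√(62 - 78) = -16 + 4*√(-16) = -16 + 4*(4*I) = -16 + 16*I ≈ -16.0 + 16.0*I)
y(R) = 4*R (y(R) = R + 3*R = 4*R)
U(B) = -1
L(s) = -1
(L(X) + y(42)) + z(-12) = (-1 + 4*42) - 90 = (-1 + 168) - 90 = 167 - 90 = 77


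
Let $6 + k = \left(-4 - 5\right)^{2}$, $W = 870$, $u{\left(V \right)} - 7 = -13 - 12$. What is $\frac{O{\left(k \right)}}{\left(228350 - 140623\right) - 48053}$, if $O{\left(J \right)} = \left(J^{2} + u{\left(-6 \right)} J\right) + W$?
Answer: $\frac{5145}{39674} \approx 0.12968$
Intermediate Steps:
$u{\left(V \right)} = -18$ ($u{\left(V \right)} = 7 - 25 = -18$)
$k = 75$ ($k = -6 + \left(-4 - 5\right)^{2} = -6 + \left(-9\right)^{2} = -6 + 81 = 75$)
$O{\left(J \right)} = 870 + J^{2} - 18 J$ ($O{\left(J \right)} = \left(J^{2} - 18 J\right) + 870 = 870 + J^{2} - 18 J$)
$\frac{O{\left(k \right)}}{\left(228350 - 140623\right) - 48053} = \frac{870 + 75^{2} - 1350}{\left(228350 - 140623\right) - 48053} = \frac{870 + 5625 - 1350}{87727 - 48053} = \frac{5145}{39674}$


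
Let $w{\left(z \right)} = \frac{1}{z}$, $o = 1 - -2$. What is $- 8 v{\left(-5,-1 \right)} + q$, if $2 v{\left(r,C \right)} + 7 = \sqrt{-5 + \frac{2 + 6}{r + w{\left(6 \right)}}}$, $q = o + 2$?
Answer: $33 - \frac{4 i \sqrt{5597}}{29} \approx 33.0 - 10.319 i$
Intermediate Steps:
$o = 3$ ($o = 1 + 2 = 3$)
$q = 5$ ($q = 3 + 2 = 5$)
$v{\left(r,C \right)} = - \frac{7}{2} + \frac{\sqrt{-5 + \frac{8}{\frac{1}{6} + r}}}{2}$ ($v{\left(r,C \right)} = - \frac{7}{2} + \frac{\sqrt{-5 + \frac{2 + 6}{r + \frac{1}{6}}}}{2} = - \frac{7}{2} + \frac{\sqrt{-5 + \frac{8}{r + \frac{1}{6}}}}{2} = - \frac{7}{2} + \frac{\sqrt{-5 + \frac{8}{\frac{1}{6} + r}}}{2}$)
$- 8 v{\left(-5,-1 \right)} + q = - 8 \left(- \frac{7}{2} + \frac{\sqrt{\frac{43 - -150}{1 + 6 \left(-5\right)}}}{2}\right) + 5 = - 8 \left(- \frac{7}{2} + \frac{\sqrt{\frac{43 + 150}{1 - 30}}}{2}\right) + 5 = - 8 \left(- \frac{7}{2} + \frac{\sqrt{\frac{1}{-29} \cdot 193}}{2}\right) + 5 = - 8 \left(- \frac{7}{2} + \frac{\sqrt{\left(- \frac{1}{29}\right) 193}}{2}\right) + 5 = - 8 \left(- \frac{7}{2} + \frac{\sqrt{- \frac{193}{29}}}{2}\right) + 5 = - 8 \left(- \frac{7}{2} + \frac{\frac{1}{29} i \sqrt{5597}}{2}\right) + 5 = - 8 \left(- \frac{7}{2} + \frac{i \sqrt{5597}}{58}\right) + 5 = \left(28 - \frac{4 i \sqrt{5597}}{29}\right) + 5 = 33 - \frac{4 i \sqrt{5597}}{29}$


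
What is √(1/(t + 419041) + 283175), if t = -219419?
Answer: √11284224401376322/199622 ≈ 532.14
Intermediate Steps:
√(1/(t + 419041) + 283175) = √(1/(-219419 + 419041) + 283175) = √(1/199622 + 283175) = √(56527959851/199622) = √11284224401376322/199622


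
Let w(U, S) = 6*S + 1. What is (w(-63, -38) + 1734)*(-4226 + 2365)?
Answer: -2804527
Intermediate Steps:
w(U, S) = 1 + 6*S
(w(-63, -38) + 1734)*(-4226 + 2365) = ((1 + 6*(-38)) + 1734)*(-4226 + 2365) = ((1 - 228) + 1734)*(-1861) = (-227 + 1734)*(-1861) = 1507*(-1861) = -2804527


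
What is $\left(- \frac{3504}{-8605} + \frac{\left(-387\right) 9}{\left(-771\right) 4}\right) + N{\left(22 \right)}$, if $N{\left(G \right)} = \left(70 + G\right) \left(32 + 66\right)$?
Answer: $\frac{79768587557}{8845940} \approx 9017.5$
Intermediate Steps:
$N{\left(G \right)} = 6860 + 98 G$ ($N{\left(G \right)} = \left(70 + G\right) 98 = 6860 + 98 G$)
$\left(- \frac{3504}{-8605} + \frac{\left(-387\right) 9}{\left(-771\right) 4}\right) + N{\left(22 \right)} = \left(- \frac{3504}{-8605} + \frac{\left(-387\right) 9}{\left(-771\right) 4}\right) + \left(6860 + 98 \cdot 22\right) = \left(\left(-3504\right) \left(- \frac{1}{8605}\right) - \frac{3483}{-3084}\right) + \left(6860 + 2156\right) = \left(\frac{3504}{8605} - - \frac{1161}{1028}\right) + 9016 = \left(\frac{3504}{8605} + \frac{1161}{1028}\right) + 9016 = \frac{13592517}{8845940} + 9016 = \frac{79768587557}{8845940}$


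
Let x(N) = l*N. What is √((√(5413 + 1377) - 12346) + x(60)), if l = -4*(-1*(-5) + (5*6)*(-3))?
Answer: √(8054 + √6790) ≈ 90.202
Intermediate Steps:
l = 340 (l = -4*(5 + 30*(-3)) = -4*(5 - 90) = -4*(-85) = 340)
x(N) = 340*N
√((√(5413 + 1377) - 12346) + x(60)) = √((√(5413 + 1377) - 12346) + 340*60) = √((√6790 - 12346) + 20400) = √((-12346 + √6790) + 20400) = √(8054 + √6790)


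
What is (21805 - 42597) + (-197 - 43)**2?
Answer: 36808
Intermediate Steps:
(21805 - 42597) + (-197 - 43)**2 = -20792 + (-240)**2 = -20792 + 57600 = 36808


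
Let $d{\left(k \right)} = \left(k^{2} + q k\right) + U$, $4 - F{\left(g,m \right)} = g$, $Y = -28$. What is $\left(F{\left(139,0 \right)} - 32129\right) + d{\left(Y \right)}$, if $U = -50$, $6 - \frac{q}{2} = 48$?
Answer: $-29178$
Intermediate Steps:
$F{\left(g,m \right)} = 4 - g$
$q = -84$ ($q = 12 - 96 = -84$)
$d{\left(k \right)} = -50 + k^{2} - 84 k$ ($d{\left(k \right)} = \left(k^{2} - 84 k\right) - 50 = -50 + k^{2} - 84 k$)
$\left(F{\left(139,0 \right)} - 32129\right) + d{\left(Y \right)} = \left(\left(4 - 139\right) - 32129\right) - \left(-2302 - 784\right) = \left(\left(4 - 139\right) - 32129\right) + \left(-50 + 784 + 2352\right) = \left(-135 - 32129\right) + 3086 = -32264 + 3086 = -29178$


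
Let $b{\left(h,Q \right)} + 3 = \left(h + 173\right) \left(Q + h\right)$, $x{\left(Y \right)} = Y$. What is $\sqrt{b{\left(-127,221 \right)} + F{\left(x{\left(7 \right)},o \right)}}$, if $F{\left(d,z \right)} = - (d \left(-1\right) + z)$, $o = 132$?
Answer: $2 \sqrt{1049} \approx 64.776$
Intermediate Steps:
$b{\left(h,Q \right)} = -3 + \left(173 + h\right) \left(Q + h\right)$ ($b{\left(h,Q \right)} = -3 + \left(h + 173\right) \left(Q + h\right) = -3 + \left(173 + h\right) \left(Q + h\right)$)
$F{\left(d,z \right)} = d - z$ ($F{\left(d,z \right)} = - (- d + z) = - (z - d) = d - z$)
$\sqrt{b{\left(-127,221 \right)} + F{\left(x{\left(7 \right)},o \right)}} = \sqrt{\left(-3 + \left(-127\right)^{2} + 173 \cdot 221 + 173 \left(-127\right) + 221 \left(-127\right)\right) + \left(7 - 132\right)} = \sqrt{\left(-3 + 16129 + 38233 - 21971 - 28067\right) + \left(7 - 132\right)} = \sqrt{4321 - 125} = \sqrt{4196} = 2 \sqrt{1049}$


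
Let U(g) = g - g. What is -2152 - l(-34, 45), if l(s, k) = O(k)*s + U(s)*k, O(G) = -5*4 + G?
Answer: -1302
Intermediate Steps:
O(G) = -20 + G
U(g) = 0
l(s, k) = s*(-20 + k) (l(s, k) = (-20 + k)*s + 0*k = s*(-20 + k) + 0 = s*(-20 + k))
-2152 - l(-34, 45) = -2152 - (-34)*(-20 + 45) = -2152 - (-34)*25 = -2152 - 1*(-850) = -2152 + 850 = -1302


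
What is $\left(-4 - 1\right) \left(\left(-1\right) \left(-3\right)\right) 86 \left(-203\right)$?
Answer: $261870$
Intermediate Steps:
$\left(-4 - 1\right) \left(\left(-1\right) \left(-3\right)\right) 86 \left(-203\right) = \left(-5\right) 3 \cdot 86 \left(-203\right) = \left(-15\right) 86 \left(-203\right) = \left(-1290\right) \left(-203\right) = 261870$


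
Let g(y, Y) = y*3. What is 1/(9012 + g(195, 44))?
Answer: 1/9597 ≈ 0.00010420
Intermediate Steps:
g(y, Y) = 3*y
1/(9012 + g(195, 44)) = 1/(9012 + 3*195) = 1/(9012 + 585) = 1/9597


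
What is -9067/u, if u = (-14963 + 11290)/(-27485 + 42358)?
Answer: 134853491/3673 ≈ 36715.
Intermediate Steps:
u = -3673/14873 ≈ -0.24696
-9067/u = -9067/(-3673/14873) = -9067*(-14873/3673) = 134853491/3673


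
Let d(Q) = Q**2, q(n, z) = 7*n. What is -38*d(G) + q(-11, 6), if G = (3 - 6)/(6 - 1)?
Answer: -2267/25 ≈ -90.680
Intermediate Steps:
G = -3/5 ≈ -0.60000
-38*d(G) + q(-11, 6) = -38*(-3/5)**2 + 7*(-11) = -38*9/25 - 77 = -342/25 - 77 = -2267/25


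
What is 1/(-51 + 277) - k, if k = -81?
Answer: 18307/226 ≈ 81.004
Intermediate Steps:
1/(-51 + 277) - k = 1/(-51 + 277) - 1*(-81) = 1/226 + 81 = 18307/226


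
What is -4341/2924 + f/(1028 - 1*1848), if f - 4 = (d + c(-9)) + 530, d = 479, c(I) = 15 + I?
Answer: -817397/299710 ≈ -2.7273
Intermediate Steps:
f = 1019 (f = 4 + ((479 + (15 - 9)) + 530) = 4 + ((479 + 6) + 530) = 4 + (485 + 530) = 4 + 1015 = 1019)
-4341/2924 + f/(1028 - 1*1848) = -4341/2924 + 1019/(1028 - 1*1848) = -4341*1/2924 + 1019/(1028 - 1848) = -4341/2924 + 1019/(-820) = -4341/2924 + 1019*(-1/820) = -4341/2924 - 1019/820 = -817397/299710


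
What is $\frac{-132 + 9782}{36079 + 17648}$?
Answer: $\frac{9650}{53727} \approx 0.17961$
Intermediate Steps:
$\frac{-132 + 9782}{36079 + 17648} = \frac{9650}{53727}$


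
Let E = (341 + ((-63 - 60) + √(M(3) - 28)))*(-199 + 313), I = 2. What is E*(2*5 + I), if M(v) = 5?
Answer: 298224 + 1368*I*√23 ≈ 2.9822e+5 + 6560.7*I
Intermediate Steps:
E = 24852 + 114*I*√23 (E = (341 + ((-63 - 60) + √(5 - 28)))*(-199 + 313) = (341 + (-123 + √(-23)))*114 = (341 + (-123 + I*√23))*114 = (218 + I*√23)*114 = 24852 + 114*I*√23 ≈ 24852.0 + 546.72*I)
E*(2*5 + I) = (24852 + 114*I*√23)*(2*5 + 2) = (24852 + 114*I*√23)*(10 + 2) = (24852 + 114*I*√23)*12 = 298224 + 1368*I*√23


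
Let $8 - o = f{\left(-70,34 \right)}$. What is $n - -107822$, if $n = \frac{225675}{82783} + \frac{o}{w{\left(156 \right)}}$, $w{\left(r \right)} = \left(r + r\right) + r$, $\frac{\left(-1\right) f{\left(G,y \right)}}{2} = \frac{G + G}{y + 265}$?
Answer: $\frac{104086733773769}{965332563} \approx 1.0782 \cdot 10^{5}$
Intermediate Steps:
$f{\left(G,y \right)} = - \frac{4 G}{265 + y}$ ($f{\left(G,y \right)} = - 2 \frac{G + G}{y + 265} = - 2 \frac{2 G}{265 + y} = - \frac{4 G}{265 + y}$)
$o = \frac{2112}{299}$ ($o = 8 - \left(-4\right) \left(-70\right) \frac{1}{265 + 34} = 8 - \left(-4\right) \left(-70\right) \frac{1}{299} = 8 - \frac{280}{299} = \frac{2112}{299} \approx 7.0635$)
$w{\left(r \right)} = 3 r$ ($w{\left(r \right)} = 2 r + r = 3 r$)
$n = \frac{2646165983}{965332563}$ ($n = \frac{225675}{82783} + \frac{2112}{299 \cdot 3 \cdot 156} = 225675 \cdot \frac{1}{82783} + \frac{2112}{299 \cdot 468} = \frac{225675}{82783} + \frac{2112}{299} \cdot \frac{1}{468} = \frac{225675}{82783} + \frac{176}{11661} = \frac{2646165983}{965332563} \approx 2.7412$)
$n - -107822 = \frac{2646165983}{965332563} - -107822 = \frac{2646165983}{965332563} + 107822 = \frac{104086733773769}{965332563}$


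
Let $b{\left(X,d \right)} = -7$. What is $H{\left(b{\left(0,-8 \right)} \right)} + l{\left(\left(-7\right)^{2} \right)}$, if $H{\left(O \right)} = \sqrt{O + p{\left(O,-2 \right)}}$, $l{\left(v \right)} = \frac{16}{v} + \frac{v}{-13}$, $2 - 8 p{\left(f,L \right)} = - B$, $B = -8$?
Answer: $- \frac{2193}{637} + \frac{i \sqrt{31}}{2} \approx -3.4427 + 2.7839 i$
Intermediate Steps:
$p{\left(f,L \right)} = - \frac{3}{4}$ ($p{\left(f,L \right)} = \frac{1}{4} - \frac{\left(-1\right) \left(-8\right)}{8} = \frac{1}{4} - 1 = - \frac{3}{4}$)
$l{\left(v \right)} = \frac{16}{v} - \frac{v}{13}$ ($l{\left(v \right)} = \frac{16}{v} + v \left(- \frac{1}{13}\right) = \frac{16}{v} - \frac{v}{13}$)
$H{\left(O \right)} = \sqrt{- \frac{3}{4} + O}$ ($H{\left(O \right)} = \sqrt{O - \frac{3}{4}} = \sqrt{- \frac{3}{4} + O}$)
$H{\left(b{\left(0,-8 \right)} \right)} + l{\left(\left(-7\right)^{2} \right)} = \frac{\sqrt{-3 + 4 \left(-7\right)}}{2} + \left(\frac{16}{\left(-7\right)^{2}} - \frac{\left(-7\right)^{2}}{13}\right) = \frac{\sqrt{-3 - 28}}{2} + \left(\frac{16}{49} - \frac{49}{13}\right) = \frac{\sqrt{-31}}{2} + \left(16 \cdot \frac{1}{49} - \frac{49}{13}\right) = \frac{i \sqrt{31}}{2} + \left(\frac{16}{49} - \frac{49}{13}\right) = \frac{i \sqrt{31}}{2} - \frac{2193}{637} = - \frac{2193}{637} + \frac{i \sqrt{31}}{2}$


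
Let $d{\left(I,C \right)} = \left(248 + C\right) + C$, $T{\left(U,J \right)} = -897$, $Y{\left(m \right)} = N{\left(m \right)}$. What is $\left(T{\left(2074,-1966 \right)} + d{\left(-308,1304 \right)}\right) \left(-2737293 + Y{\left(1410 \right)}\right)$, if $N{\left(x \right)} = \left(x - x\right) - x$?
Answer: $-5365119177$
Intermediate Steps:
$N{\left(x \right)} = - x$ ($N{\left(x \right)} = 0 - x = - x$)
$Y{\left(m \right)} = - m$
$d{\left(I,C \right)} = 248 + 2 C$
$\left(T{\left(2074,-1966 \right)} + d{\left(-308,1304 \right)}\right) \left(-2737293 + Y{\left(1410 \right)}\right) = \left(-897 + \left(248 + 2 \cdot 1304\right)\right) \left(-2737293 - 1410\right) = \left(-897 + \left(248 + 2608\right)\right) \left(-2737293 - 1410\right) = \left(-897 + 2856\right) \left(-2738703\right) = 1959 \left(-2738703\right) = -5365119177$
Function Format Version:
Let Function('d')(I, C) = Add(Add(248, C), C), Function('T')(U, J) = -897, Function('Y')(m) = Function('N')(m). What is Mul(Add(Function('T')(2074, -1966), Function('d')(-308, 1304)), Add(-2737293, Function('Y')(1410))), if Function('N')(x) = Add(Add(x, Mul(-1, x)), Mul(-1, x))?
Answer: -5365119177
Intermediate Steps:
Function('N')(x) = Mul(-1, x) (Function('N')(x) = Add(0, Mul(-1, x)) = Mul(-1, x))
Function('Y')(m) = Mul(-1, m)
Function('d')(I, C) = Add(248, Mul(2, C))
Mul(Add(Function('T')(2074, -1966), Function('d')(-308, 1304)), Add(-2737293, Function('Y')(1410))) = Mul(Add(-897, Add(248, Mul(2, 1304))), Add(-2737293, Mul(-1, 1410))) = Mul(Add(-897, Add(248, 2608)), Add(-2737293, -1410)) = Mul(Add(-897, 2856), -2738703) = Mul(1959, -2738703) = -5365119177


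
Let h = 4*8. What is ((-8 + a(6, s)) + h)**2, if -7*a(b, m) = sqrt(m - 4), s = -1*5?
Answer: 28215/49 - 144*I/7 ≈ 575.82 - 20.571*I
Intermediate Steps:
h = 32
s = -5
a(b, m) = -sqrt(-4 + m)/7 (a(b, m) = -sqrt(m - 4)/7 = -sqrt(-4 + m)/7)
((-8 + a(6, s)) + h)**2 = ((-8 - sqrt(-4 - 5)/7) + 32)**2 = ((-8 - 3*I/7) + 32)**2 = (24 - 3*I/7)**2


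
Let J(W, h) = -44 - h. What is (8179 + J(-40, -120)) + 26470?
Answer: 34725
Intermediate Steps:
(8179 + J(-40, -120)) + 26470 = (8179 + (-44 - 1*(-120))) + 26470 = (8179 + (-44 + 120)) + 26470 = (8179 + 76) + 26470 = 8255 + 26470 = 34725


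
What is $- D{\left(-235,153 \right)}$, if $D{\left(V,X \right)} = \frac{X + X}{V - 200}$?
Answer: $\frac{102}{145} \approx 0.70345$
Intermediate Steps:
$D{\left(V,X \right)} = \frac{2 X}{-200 + V}$
$- D{\left(-235,153 \right)} = - \frac{2 \cdot 153}{-200 - 235} = - \frac{2 \cdot 153}{-435} = - \frac{2 \cdot 153 \left(-1\right)}{435} = \left(-1\right) \left(- \frac{102}{145}\right) = \frac{102}{145}$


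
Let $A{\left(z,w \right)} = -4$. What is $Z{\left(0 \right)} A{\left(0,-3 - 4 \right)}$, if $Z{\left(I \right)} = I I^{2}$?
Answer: $0$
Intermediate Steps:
$Z{\left(I \right)} = I^{3}$
$Z{\left(0 \right)} A{\left(0,-3 - 4 \right)} = 0^{3} \left(-4\right) = 0 \left(-4\right) = 0$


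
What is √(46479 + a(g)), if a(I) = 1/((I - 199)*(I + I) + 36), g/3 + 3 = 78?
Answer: √177825679670/1956 ≈ 215.59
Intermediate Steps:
g = 225 (g = -9 + 3*78 = -9 + 234 = 225)
a(I) = 1/(36 + 2*I*(-199 + I)) (a(I) = 1/((-199 + I)*(2*I) + 36) = 1/(2*I*(-199 + I) + 36) = 1/(36 + 2*I*(-199 + I)))
√(46479 + a(g)) = √(46479 + 1/(2*(18 + 225² - 199*225))) = √(46479 + 1/(2*(18 + 50625 - 44775))) = √(46479 + (½)/5868) = √(46479 + (½)*(1/5868)) = √(46479 + 1/11736) = √(545477545/11736) = √177825679670/1956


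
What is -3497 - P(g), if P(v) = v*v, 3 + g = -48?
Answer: -6098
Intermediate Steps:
g = -51 (g = -3 - 48 = -51)
P(v) = v²
-3497 - P(g) = -3497 - 1*(-51)² = -3497 - 1*2601 = -3497 - 2601 = -6098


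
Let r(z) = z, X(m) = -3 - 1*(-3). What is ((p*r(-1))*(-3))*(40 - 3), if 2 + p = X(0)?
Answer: -222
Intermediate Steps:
X(m) = 0 (X(m) = -3 + 3 = 0)
p = -2 (p = -2 + 0 = -2)
((p*r(-1))*(-3))*(40 - 3) = (-2*(-1)*(-3))*(40 - 3) = (2*(-3))*37 = -6*37 = -222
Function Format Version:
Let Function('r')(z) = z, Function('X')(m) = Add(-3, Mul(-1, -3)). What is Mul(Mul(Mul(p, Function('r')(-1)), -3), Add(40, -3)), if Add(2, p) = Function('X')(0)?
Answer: -222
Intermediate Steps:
Function('X')(m) = 0 (Function('X')(m) = Add(-3, 3) = 0)
p = -2 (p = Add(-2, 0) = -2)
Mul(Mul(Mul(p, Function('r')(-1)), -3), Add(40, -3)) = Mul(Mul(Mul(-2, -1), -3), Add(40, -3)) = Mul(Mul(2, -3), 37) = Mul(-6, 37) = -222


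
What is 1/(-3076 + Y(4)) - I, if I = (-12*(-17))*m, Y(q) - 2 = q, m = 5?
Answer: -3131401/3070 ≈ -1020.0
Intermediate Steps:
Y(q) = 2 + q
I = 1020 (I = -12*(-17)*5 = 204*5 = 1020)
1/(-3076 + Y(4)) - I = 1/(-3076 + (2 + 4)) - 1*1020 = 1/(-3076 + 6) - 1020 = 1/(-3070) - 1020 = -1/3070 - 1020 = -3131401/3070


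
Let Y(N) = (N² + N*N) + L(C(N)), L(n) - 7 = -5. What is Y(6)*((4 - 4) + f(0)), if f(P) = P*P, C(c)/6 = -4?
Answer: 0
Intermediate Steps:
C(c) = -24 (C(c) = 6*(-4) = -24)
L(n) = 2 (L(n) = 7 - 5 = 2)
f(P) = P²
Y(N) = 2 + 2*N² (Y(N) = (N² + N*N) + 2 = (N² + N²) + 2 = 2*N² + 2 = 2 + 2*N²)
Y(6)*((4 - 4) + f(0)) = (2 + 2*6²)*((4 - 4) + 0²) = (2 + 2*36)*(0 + 0) = (2 + 72)*0 = 74*0 = 0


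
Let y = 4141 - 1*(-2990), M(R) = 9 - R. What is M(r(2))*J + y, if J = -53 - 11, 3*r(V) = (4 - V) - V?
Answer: 6555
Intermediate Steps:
r(V) = 4/3 - 2*V/3 (r(V) = ((4 - V) - V)/3 = (4 - 2*V)/3 = 4/3 - 2*V/3)
J = -64
y = 7131 (y = 4141 + 2990 = 7131)
M(r(2))*J + y = (9 - (4/3 - 2/3*2))*(-64) + 7131 = (9 - (4/3 - 4/3))*(-64) + 7131 = (9 - 1*0)*(-64) + 7131 = (9 + 0)*(-64) + 7131 = 9*(-64) + 7131 = -576 + 7131 = 6555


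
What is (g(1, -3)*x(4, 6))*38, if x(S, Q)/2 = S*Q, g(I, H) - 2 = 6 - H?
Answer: 20064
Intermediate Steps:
g(I, H) = 8 - H (g(I, H) = 2 + (6 - H) = 8 - H)
x(S, Q) = 2*Q*S (x(S, Q) = 2*(S*Q) = 2*(Q*S) = 2*Q*S)
(g(1, -3)*x(4, 6))*38 = ((8 - 1*(-3))*(2*6*4))*38 = ((8 + 3)*48)*38 = (11*48)*38 = 528*38 = 20064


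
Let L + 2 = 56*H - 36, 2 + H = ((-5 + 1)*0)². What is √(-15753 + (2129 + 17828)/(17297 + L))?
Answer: I*√4631348697898/17147 ≈ 125.51*I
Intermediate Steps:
H = -2 (H = -2 + ((-5 + 1)*0)² = -2 + (-4*0)² = -2 + 0² = -2 + 0 = -2)
L = -150 (L = -2 + (56*(-2) - 36) = -2 + (-112 - 36) = -2 - 148 = -150)
√(-15753 + (2129 + 17828)/(17297 + L)) = √(-15753 + (2129 + 17828)/(17297 - 150)) = √(-15753 + 19957/17147) = √(-270096734/17147) = I*√4631348697898/17147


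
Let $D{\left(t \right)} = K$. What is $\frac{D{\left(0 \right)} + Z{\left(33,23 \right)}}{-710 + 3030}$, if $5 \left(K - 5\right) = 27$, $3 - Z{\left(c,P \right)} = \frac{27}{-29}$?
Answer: $\frac{1039}{168200} \approx 0.0061772$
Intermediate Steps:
$Z{\left(c,P \right)} = \frac{114}{29}$ ($Z{\left(c,P \right)} = 3 - \frac{27}{-29} = 3 - 27 \left(- \frac{1}{29}\right) = 3 - - \frac{27}{29} = 3 + \frac{27}{29} = \frac{114}{29}$)
$K = \frac{52}{5}$ ($K = 5 + \frac{1}{5} \cdot 27 = 5 + \frac{27}{5} = \frac{52}{5} \approx 10.4$)
$D{\left(t \right)} = \frac{52}{5}$
$\frac{D{\left(0 \right)} + Z{\left(33,23 \right)}}{-710 + 3030} = \frac{\frac{52}{5} + \frac{114}{29}}{-710 + 3030} = \frac{2078}{145 \cdot 2320} = \frac{2078}{145} \cdot \frac{1}{2320} = \frac{1039}{168200}$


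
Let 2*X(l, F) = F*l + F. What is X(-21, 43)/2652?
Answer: -215/1326 ≈ -0.16214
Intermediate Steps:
X(l, F) = F/2 + F*l/2 (X(l, F) = (F*l + F)/2 = (F + F*l)/2 = F/2 + F*l/2)
X(-21, 43)/2652 = ((½)*43*(1 - 21))/2652 = ((½)*43*(-20))*(1/2652) = -430*1/2652 = -215/1326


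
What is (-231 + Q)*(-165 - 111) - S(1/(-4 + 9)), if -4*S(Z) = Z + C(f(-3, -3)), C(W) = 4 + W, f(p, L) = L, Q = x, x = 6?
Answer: 621003/10 ≈ 62100.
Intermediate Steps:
Q = 6
S(Z) = -¼ - Z/4 (S(Z) = -(Z + (4 - 3))/4 = -(Z + 1)/4 = -(1 + Z)/4 = -¼ - Z/4)
(-231 + Q)*(-165 - 111) - S(1/(-4 + 9)) = (-231 + 6)*(-165 - 111) - (-¼ - 1/(4*(-4 + 9))) = -225*(-276) - (-¼ - ¼/5) = 62100 - (-¼ - ¼*⅕) = 62100 - (-¼ - 1/20) = 62100 - 1*(-3/10) = 62100 + 3/10 = 621003/10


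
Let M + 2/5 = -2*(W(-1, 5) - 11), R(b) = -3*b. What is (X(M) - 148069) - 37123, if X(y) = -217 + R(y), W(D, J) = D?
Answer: -927399/5 ≈ -1.8548e+5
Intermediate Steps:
M = 118/5 (M = -2/5 - 2*(-1 - 11) = -2/5 - 2*(-12) = -2/5 + 24 = 118/5 ≈ 23.600)
X(y) = -217 - 3*y
(X(M) - 148069) - 37123 = ((-217 - 3*118/5) - 148069) - 37123 = ((-217 - 354/5) - 148069) - 37123 = (-1439/5 - 148069) - 37123 = -741784/5 - 37123 = -927399/5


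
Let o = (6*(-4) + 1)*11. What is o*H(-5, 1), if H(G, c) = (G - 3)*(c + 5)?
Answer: 12144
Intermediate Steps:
H(G, c) = (-3 + G)*(5 + c)
o = -253 (o = (-24 + 1)*11 = -23*11 = -253)
o*H(-5, 1) = -253*(-15 - 3*1 + 5*(-5) - 5*1) = -253*(-15 - 3 - 25 - 5) = -253*(-48) = 12144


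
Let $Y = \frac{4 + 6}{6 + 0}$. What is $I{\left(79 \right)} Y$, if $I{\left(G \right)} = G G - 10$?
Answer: $10385$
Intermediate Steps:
$Y = \frac{5}{3}$ ($Y = \frac{10}{6} = 10 \cdot \frac{1}{6} = \frac{5}{3} \approx 1.6667$)
$I{\left(G \right)} = -10 + G^{2}$ ($I{\left(G \right)} = G^{2} - 10 = -10 + G^{2}$)
$I{\left(79 \right)} Y = \left(-10 + 79^{2}\right) \frac{5}{3} = \left(-10 + 6241\right) \frac{5}{3} = 6231 \cdot \frac{5}{3} = 10385$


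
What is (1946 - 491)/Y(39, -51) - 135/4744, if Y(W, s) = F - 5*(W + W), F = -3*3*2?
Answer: -72475/20162 ≈ -3.5946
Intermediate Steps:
F = -18 (F = -9*2 = -18)
Y(W, s) = -18 - 10*W (Y(W, s) = -18 - 5*(W + W) = -18 - 10*W)
(1946 - 491)/Y(39, -51) - 135/4744 = (1946 - 491)/(-18 - 10*39) - 135/4744 = 1455/(-18 - 390) - 135*1/4744 = 1455/(-408) - 135/4744 = 1455*(-1/408) - 135/4744 = -485/136 - 135/4744 = -72475/20162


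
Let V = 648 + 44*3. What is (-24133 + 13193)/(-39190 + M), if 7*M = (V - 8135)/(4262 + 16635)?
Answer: 320058452/1146536273 ≈ 0.27915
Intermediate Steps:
V = 780 (V = 648 + 132 = 780)
M = -7355/146279 (M = ((780 - 8135)/(4262 + 16635))/7 = (-7355/20897)/7 = (-7355*1/20897)/7 = (⅐)*(-7355/20897) = -7355/146279 ≈ -0.050281)
(-24133 + 13193)/(-39190 + M) = (-24133 + 13193)/(-39190 - 7355/146279) = -10940/(-5732681365/146279) = -10940*(-146279/5732681365) = 320058452/1146536273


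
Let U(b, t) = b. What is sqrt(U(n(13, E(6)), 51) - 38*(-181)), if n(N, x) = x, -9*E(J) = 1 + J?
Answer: sqrt(61895)/3 ≈ 82.929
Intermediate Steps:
E(J) = -1/9 - J/9 (E(J) = -(1 + J)/9 = -1/9 - J/9)
sqrt(U(n(13, E(6)), 51) - 38*(-181)) = sqrt((-1/9 - 1/9*6) - 38*(-181)) = sqrt((-1/9 - 2/3) + 6878) = sqrt(-7/9 + 6878) = sqrt(61895/9) = sqrt(61895)/3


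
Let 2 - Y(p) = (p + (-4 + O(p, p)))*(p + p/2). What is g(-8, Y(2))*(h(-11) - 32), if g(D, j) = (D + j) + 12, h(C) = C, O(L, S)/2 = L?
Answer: 0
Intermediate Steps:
O(L, S) = 2*L
Y(p) = 2 - 3*p*(-4 + 3*p)/2 (Y(p) = 2 - (p + (-4 + 2*p))*(p + p/2) = 2 - (-4 + 3*p)*(p + p*(½)) = 2 - (-4 + 3*p)*(p + p/2) = 2 - (-4 + 3*p)*3*p/2 = 2 - 3*p*(-4 + 3*p)/2)
g(D, j) = 12 + D + j
g(-8, Y(2))*(h(-11) - 32) = (12 - 8 + (2 + 6*2 - 9/2*2²))*(-11 - 32) = (12 - 8 + (2 + 12 - 9/2*4))*(-43) = (12 - 8 + (2 + 12 - 18))*(-43) = (12 - 8 - 4)*(-43) = 0*(-43) = 0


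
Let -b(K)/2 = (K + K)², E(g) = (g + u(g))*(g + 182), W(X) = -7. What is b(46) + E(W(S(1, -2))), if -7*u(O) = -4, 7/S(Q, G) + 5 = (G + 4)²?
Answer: -18053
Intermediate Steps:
S(Q, G) = 7/(-5 + (4 + G)²) (S(Q, G) = 7/(-5 + (G + 4)²) = 7/(-5 + (4 + G)²))
u(O) = 4/7 (u(O) = -⅐*(-4) = 4/7)
E(g) = (182 + g)*(4/7 + g) (E(g) = (g + 4/7)*(g + 182) = (4/7 + g)*(182 + g) = (182 + g)*(4/7 + g))
b(K) = -8*K² (b(K) = -2*(K + K)² = -2*4*K² = -8*K²)
b(46) + E(W(S(1, -2))) = -8*46² + (104 + (-7)² + (1278/7)*(-7)) = -8*2116 + (104 + 49 - 1278) = -16928 - 1125 = -18053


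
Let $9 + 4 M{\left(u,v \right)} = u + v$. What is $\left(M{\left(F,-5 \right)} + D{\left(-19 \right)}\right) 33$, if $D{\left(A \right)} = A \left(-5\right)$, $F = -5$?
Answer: $\frac{11913}{4} \approx 2978.3$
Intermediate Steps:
$D{\left(A \right)} = - 5 A$
$M{\left(u,v \right)} = - \frac{9}{4} + \frac{u}{4} + \frac{v}{4}$ ($M{\left(u,v \right)} = - \frac{9}{4} + \frac{u + v}{4} = - \frac{9}{4} + \left(\frac{u}{4} + \frac{v}{4}\right) = - \frac{9}{4} + \frac{u}{4} + \frac{v}{4}$)
$\left(M{\left(F,-5 \right)} + D{\left(-19 \right)}\right) 33 = \left(\left(- \frac{9}{4} + \frac{1}{4} \left(-5\right) + \frac{1}{4} \left(-5\right)\right) - -95\right) 33 = \left(\left(- \frac{9}{4} - \frac{5}{4} - \frac{5}{4}\right) + 95\right) 33 = \left(- \frac{19}{4} + 95\right) 33 = \frac{361}{4} \cdot 33 = \frac{11913}{4}$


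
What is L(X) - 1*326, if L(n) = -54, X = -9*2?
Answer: -380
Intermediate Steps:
X = -18
L(X) - 1*326 = -54 - 1*326 = -54 - 326 = -380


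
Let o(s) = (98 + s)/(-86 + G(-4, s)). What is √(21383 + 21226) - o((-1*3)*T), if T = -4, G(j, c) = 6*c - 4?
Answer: 55/9 + √42609 ≈ 212.53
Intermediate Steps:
G(j, c) = -4 + 6*c
o(s) = (98 + s)/(-90 + 6*s) (o(s) = (98 + s)/(-86 + (-4 + 6*s)) = (98 + s)/(-90 + 6*s))
√(21383 + 21226) - o((-1*3)*T) = √(21383 + 21226) - (98 - 1*3*(-4))/(6*(-15 - 1*3*(-4))) = √42609 - (98 - 3*(-4))/(6*(-15 - 3*(-4))) = √42609 - (98 + 12)/(6*(-15 + 12)) = √42609 - 110/(6*(-3)) = √42609 - (-1)*110/(6*3) = √42609 - 1*(-55/9) = √42609 + 55/9 = 55/9 + √42609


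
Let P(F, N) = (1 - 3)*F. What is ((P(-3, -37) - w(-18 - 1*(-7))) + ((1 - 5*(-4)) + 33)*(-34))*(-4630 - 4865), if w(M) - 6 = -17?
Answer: 17271405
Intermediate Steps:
w(M) = -11 (w(M) = 6 - 17 = -11)
P(F, N) = -2*F
((P(-3, -37) - w(-18 - 1*(-7))) + ((1 - 5*(-4)) + 33)*(-34))*(-4630 - 4865) = ((-2*(-3) - 1*(-11)) + ((1 - 5*(-4)) + 33)*(-34))*(-4630 - 4865) = ((6 + 11) + ((1 + 20) + 33)*(-34))*(-9495) = (17 + (21 + 33)*(-34))*(-9495) = (17 + 54*(-34))*(-9495) = (17 - 1836)*(-9495) = -1819*(-9495) = 17271405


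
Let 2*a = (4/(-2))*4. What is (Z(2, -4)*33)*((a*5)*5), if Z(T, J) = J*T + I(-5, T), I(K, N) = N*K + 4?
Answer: 46200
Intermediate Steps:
I(K, N) = 4 + K*N (I(K, N) = K*N + 4 = 4 + K*N)
Z(T, J) = 4 - 5*T + J*T (Z(T, J) = J*T + (4 - 5*T) = 4 - 5*T + J*T)
a = -4 (a = ((4/(-2))*4)/2 = ((4*(-1/2))*4)/2 = (-2*4)/2 = (1/2)*(-8) = -4)
(Z(2, -4)*33)*((a*5)*5) = ((4 - 5*2 - 4*2)*33)*(-4*5*5) = ((4 - 10 - 8)*33)*(-20*5) = -14*33*(-100) = -462*(-100) = 46200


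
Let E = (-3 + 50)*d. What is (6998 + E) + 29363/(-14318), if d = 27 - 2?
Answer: 116991651/14318 ≈ 8171.0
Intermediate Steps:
d = 25
E = 1175 (E = (-3 + 50)*25 = 47*25 = 1175)
(6998 + E) + 29363/(-14318) = (6998 + 1175) + 29363/(-14318) = 8173 + 29363*(-1/14318) = 8173 - 29363/14318 = 116991651/14318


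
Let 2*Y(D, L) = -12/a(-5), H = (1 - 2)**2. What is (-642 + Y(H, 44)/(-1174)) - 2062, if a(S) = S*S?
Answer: -39681197/14675 ≈ -2704.0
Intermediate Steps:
a(S) = S**2
H = 1 (H = (-1)**2 = 1)
Y(D, L) = -6/25 (Y(D, L) = (-12/((-5)**2))/2 = (-12/25)/2 = (-12*1/25)/2 = (1/2)*(-12/25) = -6/25)
(-642 + Y(H, 44)/(-1174)) - 2062 = (-642 - 6/25/(-1174)) - 2062 = (-642 - 6/25*(-1/1174)) - 2062 = (-642 + 3/14675) - 2062 = -9421347/14675 - 2062 = -39681197/14675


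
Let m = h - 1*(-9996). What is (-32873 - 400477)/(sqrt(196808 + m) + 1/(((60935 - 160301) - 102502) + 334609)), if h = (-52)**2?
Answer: 57523312350/3691567221854147 - 15271404009302700*sqrt(52377)/3691567221854147 ≈ -946.76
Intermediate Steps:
h = 2704
m = 12700 (m = 2704 - 1*(-9996) = 2704 + 9996 = 12700)
(-32873 - 400477)/(sqrt(196808 + m) + 1/(((60935 - 160301) - 102502) + 334609)) = (-32873 - 400477)/(sqrt(196808 + 12700) + 1/(((60935 - 160301) - 102502) + 334609)) = -433350/(sqrt(209508) + 1/((-99366 - 102502) + 334609)) = -433350/(2*sqrt(52377) + 1/(-201868 + 334609)) = -433350/(2*sqrt(52377) + 1/132741) = -433350/(1/132741 + 2*sqrt(52377))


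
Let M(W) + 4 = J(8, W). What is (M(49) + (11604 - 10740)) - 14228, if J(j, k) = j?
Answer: -13360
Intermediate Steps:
M(W) = 4 (M(W) = -4 + 8 = 4)
(M(49) + (11604 - 10740)) - 14228 = (4 + (11604 - 10740)) - 14228 = (4 + 864) - 14228 = 868 - 14228 = -13360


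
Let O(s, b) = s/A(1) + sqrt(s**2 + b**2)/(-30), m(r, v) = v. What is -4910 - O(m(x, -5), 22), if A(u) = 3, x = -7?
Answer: -14725/3 + sqrt(509)/30 ≈ -4907.6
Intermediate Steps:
O(s, b) = -sqrt(b**2 + s**2)/30 + s/3 (O(s, b) = s/3 + sqrt(s**2 + b**2)/(-30) = s*(1/3) + sqrt(b**2 + s**2)*(-1/30) = s/3 - sqrt(b**2 + s**2)/30 = -sqrt(b**2 + s**2)/30 + s/3)
-4910 - O(m(x, -5), 22) = -4910 - (-sqrt(22**2 + (-5)**2)/30 + (1/3)*(-5)) = -4910 - (-sqrt(484 + 25)/30 - 5/3) = -4910 - (-sqrt(509)/30 - 5/3) = -4910 - (-5/3 - sqrt(509)/30) = -4910 + (5/3 + sqrt(509)/30) = -14725/3 + sqrt(509)/30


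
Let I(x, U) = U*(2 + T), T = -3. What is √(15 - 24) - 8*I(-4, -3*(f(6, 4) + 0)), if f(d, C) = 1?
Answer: -24 + 3*I ≈ -24.0 + 3.0*I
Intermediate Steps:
I(x, U) = -U (I(x, U) = U*(2 - 3) = U*(-1) = -U)
√(15 - 24) - 8*I(-4, -3*(f(6, 4) + 0)) = √(15 - 24) - (-8)*(-3*(1 + 0)) = √(-9) - (-8)*(-3*1) = 3*I - (-8)*(-3) = 3*I - 8*3 = 3*I - 24 = -24 + 3*I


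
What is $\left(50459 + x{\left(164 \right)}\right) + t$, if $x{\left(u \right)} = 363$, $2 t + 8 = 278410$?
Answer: $190023$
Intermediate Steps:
$t = 139201$ ($t = -4 + \frac{1}{2} \cdot 278410 = -4 + 139205 = 139201$)
$\left(50459 + x{\left(164 \right)}\right) + t = \left(50459 + 363\right) + 139201 = 50822 + 139201 = 190023$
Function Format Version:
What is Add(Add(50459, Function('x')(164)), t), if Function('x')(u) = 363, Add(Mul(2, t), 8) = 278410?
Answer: 190023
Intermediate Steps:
t = 139201 (t = Add(-4, Mul(Rational(1, 2), 278410)) = Add(-4, 139205) = 139201)
Add(Add(50459, Function('x')(164)), t) = Add(Add(50459, 363), 139201) = Add(50822, 139201) = 190023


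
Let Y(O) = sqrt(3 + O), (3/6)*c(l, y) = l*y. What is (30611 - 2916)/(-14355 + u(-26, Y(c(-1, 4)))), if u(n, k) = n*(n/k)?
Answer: -1987808625/1030787101 + 18721820*I*sqrt(5)/1030787101 ≈ -1.9284 + 0.040613*I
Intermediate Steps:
c(l, y) = 2*l*y (c(l, y) = 2*(l*y) = 2*l*y)
u(n, k) = n**2/k
(30611 - 2916)/(-14355 + u(-26, Y(c(-1, 4)))) = (30611 - 2916)/(-14355 + (-26)**2/sqrt(3 + 2*(-1)*4)) = 27695/(-14355 + 676/sqrt(3 - 8)) = 27695/(-14355 + 676/sqrt(-5)) = 27695/(-14355 + 676/(I*sqrt(5))) = 27695/(-14355 - I*sqrt(5)/5*676) = 27695/(-14355 - 676*I*sqrt(5)/5)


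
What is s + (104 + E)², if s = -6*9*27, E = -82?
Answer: -974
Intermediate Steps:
s = -1458 (s = -54*27 = -1458)
s + (104 + E)² = -1458 + (104 - 82)² = -1458 + 22² = -1458 + 484 = -974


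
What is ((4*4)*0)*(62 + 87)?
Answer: 0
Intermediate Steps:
((4*4)*0)*(62 + 87) = (16*0)*149 = 0*149 = 0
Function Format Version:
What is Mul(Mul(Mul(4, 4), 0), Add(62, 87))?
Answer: 0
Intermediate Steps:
Mul(Mul(Mul(4, 4), 0), Add(62, 87)) = Mul(Mul(16, 0), 149) = Mul(0, 149) = 0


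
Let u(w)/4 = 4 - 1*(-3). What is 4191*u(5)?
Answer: 117348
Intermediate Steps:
u(w) = 28 (u(w) = 4*(4 - 1*(-3)) = 4*(4 + 3) = 4*7 = 28)
4191*u(5) = 4191*28 = 117348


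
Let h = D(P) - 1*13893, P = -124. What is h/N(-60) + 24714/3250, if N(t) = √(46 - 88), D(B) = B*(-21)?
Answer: 12357/1625 + 3763*I*√42/14 ≈ 7.6043 + 1741.9*I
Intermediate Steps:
D(B) = -21*B
N(t) = I*√42 (N(t) = √(-42) = I*√42)
h = -11289 (h = -21*(-124) - 1*13893 = 2604 - 13893 = -11289)
h/N(-60) + 24714/3250 = -11289*(-I*√42/42) + 24714/3250 = -(-3763)*I*√42/14 + 24714*(1/3250) = 3763*I*√42/14 + 12357/1625 = 12357/1625 + 3763*I*√42/14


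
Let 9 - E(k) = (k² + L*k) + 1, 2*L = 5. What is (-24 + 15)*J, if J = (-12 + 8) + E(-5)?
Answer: 153/2 ≈ 76.500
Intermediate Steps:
L = 5/2 (L = (½)*5 = 5/2 ≈ 2.5000)
E(k) = 8 - k² - 5*k/2 (E(k) = 9 - ((k² + 5*k/2) + 1) = 9 - (1 + k² + 5*k/2) = 9 + (-1 - k² - 5*k/2) = 8 - k² - 5*k/2)
J = -17/2 (J = (-12 + 8) + (8 - 1*(-5)² - 5/2*(-5)) = -4 + (8 - 1*25 + 25/2) = -4 + (8 - 25 + 25/2) = -4 - 9/2 = -17/2 ≈ -8.5000)
(-24 + 15)*J = (-24 + 15)*(-17/2) = -9*(-17/2) = 153/2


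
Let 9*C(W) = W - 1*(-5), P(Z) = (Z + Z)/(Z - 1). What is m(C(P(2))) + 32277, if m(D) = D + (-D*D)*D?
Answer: 32277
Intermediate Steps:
P(Z) = 2*Z/(-1 + Z) (P(Z) = (2*Z)/(-1 + Z) = 2*Z/(-1 + Z))
C(W) = 5/9 + W/9 (C(W) = (W - 1*(-5))/9 = (W + 5)/9 = (5 + W)/9 = 5/9 + W/9)
m(D) = D - D³ (m(D) = D + (-D²)*D = D - D³)
m(C(P(2))) + 32277 = ((5/9 + (2*2/(-1 + 2))/9) - (5/9 + (2*2/(-1 + 2))/9)³) + 32277 = ((5/9 + (2*2/1)/9) - (5/9 + (2*2/1)/9)³) + 32277 = ((5/9 + (2*2*1)/9) - (5/9 + (2*2*1)/9)³) + 32277 = ((5/9 + (⅑)*4) - (5/9 + (⅑)*4)³) + 32277 = ((5/9 + 4/9) - (5/9 + 4/9)³) + 32277 = (1 - 1*1³) + 32277 = (1 - 1*1) + 32277 = (1 - 1) + 32277 = 0 + 32277 = 32277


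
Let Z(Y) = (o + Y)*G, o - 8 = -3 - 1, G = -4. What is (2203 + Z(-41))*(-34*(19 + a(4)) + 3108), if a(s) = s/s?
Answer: 5708228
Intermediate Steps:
a(s) = 1
o = 4 (o = 8 + (-3 - 1) = 8 - 4 = 4)
Z(Y) = -16 - 4*Y (Z(Y) = (4 + Y)*(-4) = -16 - 4*Y)
(2203 + Z(-41))*(-34*(19 + a(4)) + 3108) = (2203 + (-16 - 4*(-41)))*(-34*(19 + 1) + 3108) = (2203 + (-16 + 164))*(-34*20 + 3108) = (2203 + 148)*(-680 + 3108) = 2351*2428 = 5708228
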